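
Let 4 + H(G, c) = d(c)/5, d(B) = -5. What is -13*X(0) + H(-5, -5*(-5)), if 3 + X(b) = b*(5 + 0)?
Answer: 34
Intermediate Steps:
H(G, c) = -5 (H(G, c) = -4 - 5/5 = -4 - 5*⅕ = -4 - 1 = -5)
X(b) = -3 + 5*b (X(b) = -3 + b*(5 + 0) = -3 + b*5 = -3 + 5*b)
-13*X(0) + H(-5, -5*(-5)) = -13*(-3 + 5*0) - 5 = -13*(-3 + 0) - 5 = -13*(-3) - 5 = 39 - 5 = 34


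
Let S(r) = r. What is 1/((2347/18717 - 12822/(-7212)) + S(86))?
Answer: 22497834/1977633047 ≈ 0.011376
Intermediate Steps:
1/((2347/18717 - 12822/(-7212)) + S(86)) = 1/((2347/18717 - 12822/(-7212)) + 86) = 1/((2347*(1/18717) - 12822*(-1/7212)) + 86) = 1/((2347/18717 + 2137/1202) + 86) = 1/(42819323/22497834 + 86) = 1/(1977633047/22497834) = 22497834/1977633047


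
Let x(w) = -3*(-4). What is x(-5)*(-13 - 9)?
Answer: -264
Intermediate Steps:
x(w) = 12
x(-5)*(-13 - 9) = 12*(-13 - 9) = 12*(-22) = -264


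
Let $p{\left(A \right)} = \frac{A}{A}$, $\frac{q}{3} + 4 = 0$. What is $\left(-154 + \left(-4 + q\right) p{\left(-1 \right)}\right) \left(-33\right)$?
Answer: $5610$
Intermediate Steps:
$q = -12$ ($q = -12 + 3 \cdot 0 = -12 + 0 = -12$)
$p{\left(A \right)} = 1$
$\left(-154 + \left(-4 + q\right) p{\left(-1 \right)}\right) \left(-33\right) = \left(-154 + \left(-4 - 12\right) 1\right) \left(-33\right) = \left(-154 - 16\right) \left(-33\right) = \left(-170\right) \left(-33\right) = 5610$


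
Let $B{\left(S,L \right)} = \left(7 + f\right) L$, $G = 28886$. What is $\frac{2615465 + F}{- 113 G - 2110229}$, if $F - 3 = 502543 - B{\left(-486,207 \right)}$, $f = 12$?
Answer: $- \frac{94366}{162859} \approx -0.57943$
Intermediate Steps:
$B{\left(S,L \right)} = 19 L$ ($B{\left(S,L \right)} = \left(7 + 12\right) L = 19 L$)
$F = 498613$ ($F = 3 + \left(502543 - 19 \cdot 207\right) = 3 + \left(502543 - 3933\right) = 3 + 498610 = 498613$)
$\frac{2615465 + F}{- 113 G - 2110229} = \frac{2615465 + 498613}{\left(-113\right) 28886 - 2110229} = \frac{3114078}{-3264118 - 2110229} = \frac{3114078}{-5374347} = 3114078 \left(- \frac{1}{5374347}\right) = - \frac{94366}{162859}$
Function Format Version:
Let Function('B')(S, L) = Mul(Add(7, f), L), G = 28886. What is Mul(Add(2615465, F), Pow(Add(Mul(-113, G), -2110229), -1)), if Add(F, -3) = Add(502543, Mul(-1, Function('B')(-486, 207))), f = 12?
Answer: Rational(-94366, 162859) ≈ -0.57943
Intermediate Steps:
Function('B')(S, L) = Mul(19, L) (Function('B')(S, L) = Mul(Add(7, 12), L) = Mul(19, L))
F = 498613 (F = Add(3, Add(502543, Mul(-1, Mul(19, 207)))) = Add(3, Add(502543, Mul(-1, 3933))) = Add(3, Add(502543, -3933)) = Add(3, 498610) = 498613)
Mul(Add(2615465, F), Pow(Add(Mul(-113, G), -2110229), -1)) = Mul(Add(2615465, 498613), Pow(Add(Mul(-113, 28886), -2110229), -1)) = Mul(3114078, Pow(Add(-3264118, -2110229), -1)) = Mul(3114078, Pow(-5374347, -1)) = Mul(3114078, Rational(-1, 5374347)) = Rational(-94366, 162859)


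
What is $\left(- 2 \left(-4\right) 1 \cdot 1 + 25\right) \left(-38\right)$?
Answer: $-1254$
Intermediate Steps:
$\left(- 2 \left(-4\right) 1 \cdot 1 + 25\right) \left(-38\right) = \left(- \left(-8\right) 1 \cdot 1 + 25\right) \left(-38\right) = \left(\left(-1\right) \left(-8\right) 1 + 25\right) \left(-38\right) = \left(8 \cdot 1 + 25\right) \left(-38\right) = \left(8 + 25\right) \left(-38\right) = 33 \left(-38\right) = -1254$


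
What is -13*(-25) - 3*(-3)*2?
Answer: 343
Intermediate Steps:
-13*(-25) - 3*(-3)*2 = 325 + 9*2 = 325 + 18 = 343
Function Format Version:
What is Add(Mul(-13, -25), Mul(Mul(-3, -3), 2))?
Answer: 343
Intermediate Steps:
Add(Mul(-13, -25), Mul(Mul(-3, -3), 2)) = Add(325, Mul(9, 2)) = Add(325, 18) = 343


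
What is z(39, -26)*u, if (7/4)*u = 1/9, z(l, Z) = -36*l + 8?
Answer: -5584/63 ≈ -88.635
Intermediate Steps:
z(l, Z) = 8 - 36*l
u = 4/63 (u = (4/7)/9 = (4/7)*(⅑) = 4/63 ≈ 0.063492)
z(39, -26)*u = (8 - 36*39)*(4/63) = (8 - 1404)*(4/63) = -1396*4/63 = -5584/63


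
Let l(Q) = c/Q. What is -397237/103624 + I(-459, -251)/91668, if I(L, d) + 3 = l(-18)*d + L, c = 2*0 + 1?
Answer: -41017894453/10686380436 ≈ -3.8383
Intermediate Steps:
c = 1 (c = 0 + 1 = 1)
l(Q) = 1/Q
I(L, d) = -3 + L - d/18 (I(L, d) = -3 + (d/(-18) + L) = -3 + (-d/18 + L) = -3 + (L - d/18) = -3 + L - d/18)
-397237/103624 + I(-459, -251)/91668 = -397237/103624 + (-3 - 459 - 1/18*(-251))/91668 = -397237*1/103624 + (-3 - 459 + 251/18)*(1/91668) = -397237/103624 - 8065/18*1/91668 = -397237/103624 - 8065/1650024 = -41017894453/10686380436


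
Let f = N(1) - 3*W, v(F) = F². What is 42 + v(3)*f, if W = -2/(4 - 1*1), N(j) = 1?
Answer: 69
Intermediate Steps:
W = -⅔ (W = -2/(4 - 1) = -2/3 = -2*⅓ = -⅔ ≈ -0.66667)
f = 3 (f = 1 - 3*(-⅔) = 1 + 2 = 3)
42 + v(3)*f = 42 + 3²*3 = 42 + 9*3 = 42 + 27 = 69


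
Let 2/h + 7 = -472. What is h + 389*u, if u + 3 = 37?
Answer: 6335252/479 ≈ 13226.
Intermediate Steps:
u = 34 (u = -3 + 37 = 34)
h = -2/479 (h = 2/(-7 - 472) = 2/(-479) = 2*(-1/479) = -2/479 ≈ -0.0041754)
h + 389*u = -2/479 + 389*34 = -2/479 + 13226 = 6335252/479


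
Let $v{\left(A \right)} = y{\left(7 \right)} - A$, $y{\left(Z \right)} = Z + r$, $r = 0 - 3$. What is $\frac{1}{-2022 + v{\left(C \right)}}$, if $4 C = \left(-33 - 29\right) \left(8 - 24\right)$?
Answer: $- \frac{1}{2266} \approx -0.00044131$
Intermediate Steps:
$C = 248$ ($C = \frac{\left(-33 - 29\right) \left(8 - 24\right)}{4} = \frac{\left(-62\right) \left(-16\right)}{4} = \frac{1}{4} \cdot 992 = 248$)
$r = -3$ ($r = 0 - 3 = -3$)
$y{\left(Z \right)} = -3 + Z$ ($y{\left(Z \right)} = Z - 3 = -3 + Z$)
$v{\left(A \right)} = 4 - A$ ($v{\left(A \right)} = \left(-3 + 7\right) - A = 4 - A$)
$\frac{1}{-2022 + v{\left(C \right)}} = \frac{1}{-2022 + \left(4 - 248\right)} = \frac{1}{-2022 - 244} = \frac{1}{-2266} = - \frac{1}{2266}$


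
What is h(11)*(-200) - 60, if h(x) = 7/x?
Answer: -2060/11 ≈ -187.27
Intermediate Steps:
h(11)*(-200) - 60 = (7/11)*(-200) - 60 = -1400/11 - 60 = -2060/11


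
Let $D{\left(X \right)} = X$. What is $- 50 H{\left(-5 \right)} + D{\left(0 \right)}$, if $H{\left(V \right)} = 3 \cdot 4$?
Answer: $-600$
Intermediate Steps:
$H{\left(V \right)} = 12$
$- 50 H{\left(-5 \right)} + D{\left(0 \right)} = \left(-50\right) 12 + 0 = -600 + 0 = -600$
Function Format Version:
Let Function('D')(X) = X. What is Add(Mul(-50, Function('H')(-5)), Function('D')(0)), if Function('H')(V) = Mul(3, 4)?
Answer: -600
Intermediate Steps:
Function('H')(V) = 12
Add(Mul(-50, Function('H')(-5)), Function('D')(0)) = Add(Mul(-50, 12), 0) = Add(-600, 0) = -600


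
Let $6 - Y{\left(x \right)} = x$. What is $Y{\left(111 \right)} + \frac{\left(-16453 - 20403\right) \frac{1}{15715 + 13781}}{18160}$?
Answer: $- \frac{7030376207}{66955920} \approx -105.0$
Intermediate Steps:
$Y{\left(x \right)} = 6 - x$
$Y{\left(111 \right)} + \frac{\left(-16453 - 20403\right) \frac{1}{15715 + 13781}}{18160} = \left(6 - 111\right) + \frac{\left(-16453 - 20403\right) \frac{1}{15715 + 13781}}{18160} = \left(6 - 111\right) + - \frac{36856}{29496} \cdot \frac{1}{18160} = -105 + \left(-36856\right) \frac{1}{29496} \cdot \frac{1}{18160} = -105 - \frac{4607}{66955920} = - \frac{7030376207}{66955920}$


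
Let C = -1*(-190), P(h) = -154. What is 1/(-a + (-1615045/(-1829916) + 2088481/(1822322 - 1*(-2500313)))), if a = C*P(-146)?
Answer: 7910058948660/231459127832632771 ≈ 3.4175e-5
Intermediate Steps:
C = 190
a = -29260 (a = 190*(-154) = -29260)
1/(-a + (-1615045/(-1829916) + 2088481/(1822322 - 1*(-2500313)))) = 1/(-1*(-29260) + (-1615045/(-1829916) + 2088481/(1822322 - 1*(-2500313)))) = 1/(29260 + (-1615045*(-1/1829916) + 2088481/(1822322 + 2500313))) = 1/(29260 + (1615045/1829916 + 2088481/4322635)) = 1/(29260 + 10802994841171/7910058948660) = 1/(231459127832632771/7910058948660) = 7910058948660/231459127832632771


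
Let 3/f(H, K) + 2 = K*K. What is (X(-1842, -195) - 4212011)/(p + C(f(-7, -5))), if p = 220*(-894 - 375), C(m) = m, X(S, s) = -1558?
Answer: 32304029/2140379 ≈ 15.093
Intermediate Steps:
f(H, K) = 3/(-2 + K**2) (f(H, K) = 3/(-2 + K*K) = 3/(-2 + K**2))
p = -279180 (p = 220*(-1269) = -279180)
(X(-1842, -195) - 4212011)/(p + C(f(-7, -5))) = (-1558 - 4212011)/(-279180 + 3/(-2 + (-5)**2)) = -4213569/(-279180 + 3/(-2 + 25)) = -4213569/(-279180 + 3/23) = -4213569/(-6421137/23) = -4213569*(-23/6421137) = 32304029/2140379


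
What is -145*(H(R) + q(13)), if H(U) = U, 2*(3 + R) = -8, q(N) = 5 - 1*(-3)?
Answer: -145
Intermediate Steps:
q(N) = 8 (q(N) = 5 + 3 = 8)
R = -7 (R = -3 + (½)*(-8) = -3 - 4 = -7)
-145*(H(R) + q(13)) = -145*(-7 + 8) = -145*1 = -145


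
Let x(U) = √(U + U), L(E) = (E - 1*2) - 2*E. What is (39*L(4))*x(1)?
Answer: -234*√2 ≈ -330.93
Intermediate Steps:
L(E) = -2 - E (L(E) = (E - 2) - 2*E = (-2 + E) - 2*E = -2 - E)
x(U) = √2*√U (x(U) = √(2*U) = √2*√U)
(39*L(4))*x(1) = (39*(-2 - 1*4))*(√2*√1) = (39*(-2 - 4))*(√2*1) = (39*(-6))*√2 = -234*√2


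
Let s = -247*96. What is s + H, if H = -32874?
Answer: -56586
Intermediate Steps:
s = -23712
s + H = -23712 - 32874 = -56586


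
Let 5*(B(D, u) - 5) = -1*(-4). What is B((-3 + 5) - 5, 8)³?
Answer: 24389/125 ≈ 195.11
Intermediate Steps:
B(D, u) = 29/5 (B(D, u) = 5 + (-1*(-4))/5 = 5 + (⅕)*4 = 5 + ⅘ = 29/5)
B((-3 + 5) - 5, 8)³ = (29/5)³ = 24389/125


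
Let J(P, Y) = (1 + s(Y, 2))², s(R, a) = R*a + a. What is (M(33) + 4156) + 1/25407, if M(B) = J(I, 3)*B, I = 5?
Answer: 173504404/25407 ≈ 6829.0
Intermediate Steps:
s(R, a) = a + R*a
J(P, Y) = (3 + 2*Y)² (J(P, Y) = (1 + 2*(1 + Y))² = (1 + (2 + 2*Y))² = (3 + 2*Y)²)
M(B) = 81*B (M(B) = (3 + 2*3)²*B = (3 + 6)²*B = 9²*B = 81*B)
(M(33) + 4156) + 1/25407 = (81*33 + 4156) + 1/25407 = (2673 + 4156) + 1/25407 = 6829 + 1/25407 = 173504404/25407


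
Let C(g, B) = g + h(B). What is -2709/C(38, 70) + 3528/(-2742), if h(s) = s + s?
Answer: -1342677/81346 ≈ -16.506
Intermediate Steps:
h(s) = 2*s
C(g, B) = g + 2*B
-2709/C(38, 70) + 3528/(-2742) = -2709/(38 + 2*70) + 3528/(-2742) = -2709/(38 + 140) + 3528*(-1/2742) = -2709/178 - 588/457 = -1342677/81346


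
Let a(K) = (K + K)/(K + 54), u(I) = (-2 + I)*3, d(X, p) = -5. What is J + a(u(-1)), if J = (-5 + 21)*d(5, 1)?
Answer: -402/5 ≈ -80.400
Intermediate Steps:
u(I) = -6 + 3*I
J = -80 (J = (-5 + 21)*(-5) = 16*(-5) = -80)
a(K) = 2*K/(54 + K) (a(K) = (2*K)/(54 + K) = 2*K/(54 + K))
J + a(u(-1)) = -80 + 2*(-6 + 3*(-1))/(54 + (-6 + 3*(-1))) = -80 + 2*(-6 - 3)/(54 + (-6 - 3)) = -80 + 2*(-9)/(54 - 9) = -80 + 2*(-9)/45 = -80 + 2*(-9)*(1/45) = -80 - ⅖ = -402/5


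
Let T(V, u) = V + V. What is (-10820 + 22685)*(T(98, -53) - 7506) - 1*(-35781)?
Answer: -86697369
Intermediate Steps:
T(V, u) = 2*V
(-10820 + 22685)*(T(98, -53) - 7506) - 1*(-35781) = (-10820 + 22685)*(2*98 - 7506) - 1*(-35781) = 11865*(196 - 7506) + 35781 = 11865*(-7310) + 35781 = -86733150 + 35781 = -86697369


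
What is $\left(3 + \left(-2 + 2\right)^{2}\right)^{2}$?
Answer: $9$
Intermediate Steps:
$\left(3 + \left(-2 + 2\right)^{2}\right)^{2} = \left(3 + 0^{2}\right)^{2} = \left(3 + 0\right)^{2} = 3^{2} = 9$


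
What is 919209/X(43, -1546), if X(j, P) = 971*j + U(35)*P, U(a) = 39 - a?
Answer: 919209/35569 ≈ 25.843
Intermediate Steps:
X(j, P) = 4*P + 971*j (X(j, P) = 971*j + (39 - 1*35)*P = 971*j + (39 - 35)*P = 971*j + 4*P = 4*P + 971*j)
919209/X(43, -1546) = 919209/(4*(-1546) + 971*43) = 919209/(-6184 + 41753) = 919209/35569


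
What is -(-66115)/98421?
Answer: 66115/98421 ≈ 0.67176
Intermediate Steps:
-(-66115)/98421 = -1*(-66115/98421) = 66115/98421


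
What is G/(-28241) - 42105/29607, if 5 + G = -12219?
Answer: -275723779/278710429 ≈ -0.98928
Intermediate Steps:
G = -12224 (G = -5 - 12219 = -12224)
G/(-28241) - 42105/29607 = -12224/(-28241) - 42105/29607 = -12224*(-1/28241) - 42105*1/29607 = 12224/28241 - 14035/9869 = -275723779/278710429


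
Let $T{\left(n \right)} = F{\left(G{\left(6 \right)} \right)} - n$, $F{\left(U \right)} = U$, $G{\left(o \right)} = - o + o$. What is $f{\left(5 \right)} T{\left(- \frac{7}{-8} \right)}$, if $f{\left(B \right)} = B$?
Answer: $- \frac{35}{8} \approx -4.375$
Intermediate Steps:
$G{\left(o \right)} = 0$
$T{\left(n \right)} = - n$ ($T{\left(n \right)} = 0 - n = - n$)
$f{\left(5 \right)} T{\left(- \frac{7}{-8} \right)} = 5 \left(- \frac{-7}{-8}\right) = 5 \left(- \frac{\left(-7\right) \left(-1\right)}{8}\right) = 5 \left(\left(-1\right) \frac{7}{8}\right) = 5 \left(- \frac{7}{8}\right) = - \frac{35}{8}$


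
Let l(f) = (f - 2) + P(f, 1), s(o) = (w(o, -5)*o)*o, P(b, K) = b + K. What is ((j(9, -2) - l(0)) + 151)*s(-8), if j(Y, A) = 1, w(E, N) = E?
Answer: -78336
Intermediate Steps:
P(b, K) = K + b
s(o) = o³ (s(o) = (o*o)*o = o²*o = o³)
l(f) = -1 + 2*f (l(f) = (f - 2) + (1 + f) = (-2 + f) + (1 + f) = -1 + 2*f)
((j(9, -2) - l(0)) + 151)*s(-8) = ((1 - (-1 + 2*0)) + 151)*(-8)³ = ((1 - (-1 + 0)) + 151)*(-512) = ((1 - 1*(-1)) + 151)*(-512) = ((1 + 1) + 151)*(-512) = (2 + 151)*(-512) = 153*(-512) = -78336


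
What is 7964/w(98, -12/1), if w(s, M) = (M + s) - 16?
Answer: 3982/35 ≈ 113.77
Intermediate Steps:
w(s, M) = -16 + M + s
7964/w(98, -12/1) = 7964/(-16 - 12/1 + 98) = 7964/(-16 - 12*1 + 98) = 7964/(-16 - 12 + 98) = 7964/70 = 7964*(1/70) = 3982/35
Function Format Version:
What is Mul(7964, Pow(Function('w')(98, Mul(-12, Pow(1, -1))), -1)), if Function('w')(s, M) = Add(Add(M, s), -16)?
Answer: Rational(3982, 35) ≈ 113.77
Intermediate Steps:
Function('w')(s, M) = Add(-16, M, s)
Mul(7964, Pow(Function('w')(98, Mul(-12, Pow(1, -1))), -1)) = Mul(7964, Pow(Add(-16, Mul(-12, Pow(1, -1)), 98), -1)) = Mul(7964, Pow(Add(-16, Mul(-12, 1), 98), -1)) = Mul(7964, Pow(Add(-16, -12, 98), -1)) = Mul(7964, Pow(70, -1)) = Mul(7964, Rational(1, 70)) = Rational(3982, 35)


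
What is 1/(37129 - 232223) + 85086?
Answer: 16599768083/195094 ≈ 85086.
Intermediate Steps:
1/(37129 - 232223) + 85086 = 1/(-195094) + 85086 = -1/195094 + 85086 = 16599768083/195094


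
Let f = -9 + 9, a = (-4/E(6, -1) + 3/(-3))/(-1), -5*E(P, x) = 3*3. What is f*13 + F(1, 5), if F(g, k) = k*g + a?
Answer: 34/9 ≈ 3.7778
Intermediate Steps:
E(P, x) = -9/5 (E(P, x) = -3*3/5 = -1/5*9 = -9/5)
a = -11/9 (a = (-4/(-9/5) + 3/(-3))/(-1) = (-4*(-5/9) + 3*(-1/3))*(-1) = (20/9 - 1)*(-1) = (11/9)*(-1) = -11/9 ≈ -1.2222)
f = 0
F(g, k) = -11/9 + g*k (F(g, k) = k*g - 11/9 = g*k - 11/9 = -11/9 + g*k)
f*13 + F(1, 5) = 0*13 + (-11/9 + 1*5) = 0 + (-11/9 + 5) = 0 + 34/9 = 34/9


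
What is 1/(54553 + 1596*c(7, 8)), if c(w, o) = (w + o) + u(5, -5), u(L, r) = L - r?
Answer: 1/94453 ≈ 1.0587e-5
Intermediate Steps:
c(w, o) = 10 + o + w (c(w, o) = (w + o) + (5 - 1*(-5)) = (o + w) + (5 + 5) = (o + w) + 10 = 10 + o + w)
1/(54553 + 1596*c(7, 8)) = 1/(54553 + 1596*(10 + 8 + 7)) = 1/(54553 + 1596*25) = 1/(54553 + 39900) = 1/94453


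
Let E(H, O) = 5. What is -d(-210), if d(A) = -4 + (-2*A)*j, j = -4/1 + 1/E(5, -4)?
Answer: 1600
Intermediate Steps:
j = -19/5 (j = -4/1 + 1/5 = -4*1 + 1*(1/5) = -4 + 1/5 = -19/5 ≈ -3.8000)
d(A) = -4 + 38*A/5 (d(A) = -4 - 2*A*(-19/5) = -4 + 38*A/5)
-d(-210) = -(-4 + (38/5)*(-210)) = -(-4 - 1596) = -1*(-1600) = 1600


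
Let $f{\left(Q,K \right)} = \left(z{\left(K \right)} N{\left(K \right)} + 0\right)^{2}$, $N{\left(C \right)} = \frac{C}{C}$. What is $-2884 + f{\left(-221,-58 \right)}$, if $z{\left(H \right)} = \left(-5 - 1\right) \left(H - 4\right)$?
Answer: $135500$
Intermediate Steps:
$z{\left(H \right)} = 24 - 6 H$ ($z{\left(H \right)} = - 6 \left(-4 + H\right) = 24 - 6 H$)
$N{\left(C \right)} = 1$
$f{\left(Q,K \right)} = \left(24 - 6 K\right)^{2}$ ($f{\left(Q,K \right)} = \left(\left(24 - 6 K\right) 1 + 0\right)^{2} = \left(\left(24 - 6 K\right) + 0\right)^{2} = \left(24 - 6 K\right)^{2}$)
$-2884 + f{\left(-221,-58 \right)} = -2884 + 36 \left(-4 - 58\right)^{2} = -2884 + 36 \left(-62\right)^{2} = -2884 + 36 \cdot 3844 = -2884 + 138384 = 135500$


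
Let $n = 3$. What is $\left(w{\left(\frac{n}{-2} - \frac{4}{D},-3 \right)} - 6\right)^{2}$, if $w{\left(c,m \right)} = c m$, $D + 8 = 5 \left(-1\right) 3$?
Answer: $\frac{8649}{2116} \approx 4.0874$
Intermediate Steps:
$D = -23$ ($D = -8 + 5 \left(-1\right) 3 = -8 - 15 = -23$)
$\left(w{\left(\frac{n}{-2} - \frac{4}{D},-3 \right)} - 6\right)^{2} = \left(\left(\frac{3}{-2} - \frac{4}{-23}\right) \left(-3\right) - 6\right)^{2} = \left(\left(3 \left(- \frac{1}{2}\right) - - \frac{4}{23}\right) \left(-3\right) - 6\right)^{2} = \left(\left(- \frac{3}{2} + \frac{4}{23}\right) \left(-3\right) - 6\right)^{2} = \left(\left(- \frac{61}{46}\right) \left(-3\right) - 6\right)^{2} = \left(\frac{183}{46} - 6\right)^{2} = \left(- \frac{93}{46}\right)^{2} = \frac{8649}{2116}$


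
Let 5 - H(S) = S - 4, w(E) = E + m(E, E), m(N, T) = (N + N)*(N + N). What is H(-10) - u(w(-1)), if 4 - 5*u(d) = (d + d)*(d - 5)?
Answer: 79/5 ≈ 15.800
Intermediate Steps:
m(N, T) = 4*N**2 (m(N, T) = (2*N)*(2*N) = 4*N**2)
w(E) = E + 4*E**2
u(d) = 4/5 - 2*d*(-5 + d)/5 (u(d) = 4/5 - (d + d)*(d - 5)/5 = 4/5 - 2*d*(-5 + d)/5)
H(S) = 9 - S (H(S) = 5 - (S - 4) = 5 - (-4 + S) = 5 + (4 - S) = 9 - S)
H(-10) - u(w(-1)) = (9 - 1*(-10)) - (4/5 + 2*(-(1 + 4*(-1))) - 2*(1 + 4*(-1))**2/5) = (9 + 10) - (4/5 + 2*(-(1 - 4)) - 2*(1 - 4)**2/5) = 19 - (4/5 + 2*(-1*(-3)) - 2*(-1*(-3))**2/5) = 19 - (4/5 + 2*3 - 2/5*3**2) = 19 - (4/5 + 6 - 2/5*9) = 19 - (4/5 + 6 - 18/5) = 19 - 1*16/5 = 19 - 16/5 = 79/5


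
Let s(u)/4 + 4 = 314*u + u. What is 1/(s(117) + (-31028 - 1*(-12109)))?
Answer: 1/128485 ≈ 7.7830e-6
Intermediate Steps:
s(u) = -16 + 1260*u (s(u) = -16 + 4*(314*u + u) = -16 + 4*(315*u) = -16 + 1260*u)
1/(s(117) + (-31028 - 1*(-12109))) = 1/((-16 + 1260*117) + (-31028 - 1*(-12109))) = 1/((-16 + 147420) + (-31028 + 12109)) = 1/(147404 - 18919) = 1/128485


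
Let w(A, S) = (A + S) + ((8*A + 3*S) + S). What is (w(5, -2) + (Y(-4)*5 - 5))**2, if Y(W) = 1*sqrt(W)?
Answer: 800 + 600*I ≈ 800.0 + 600.0*I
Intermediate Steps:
Y(W) = sqrt(W)
w(A, S) = 5*S + 9*A (w(A, S) = (A + S) + ((3*S + 8*A) + S) = (A + S) + (4*S + 8*A) = 5*S + 9*A)
(w(5, -2) + (Y(-4)*5 - 5))**2 = ((5*(-2) + 9*5) + (sqrt(-4)*5 - 5))**2 = ((-10 + 45) + ((2*I)*5 - 5))**2 = (35 + (10*I - 5))**2 = (35 + (-5 + 10*I))**2 = (30 + 10*I)**2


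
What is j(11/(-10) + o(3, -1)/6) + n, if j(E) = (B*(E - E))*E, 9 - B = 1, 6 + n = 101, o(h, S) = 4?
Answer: 95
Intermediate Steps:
n = 95 (n = -6 + 101 = 95)
B = 8 (B = 9 - 1*1 = 9 - 1 = 8)
j(E) = 0 (j(E) = (8*(E - E))*E = (8*0)*E = 0*E = 0)
j(11/(-10) + o(3, -1)/6) + n = 0 + 95 = 95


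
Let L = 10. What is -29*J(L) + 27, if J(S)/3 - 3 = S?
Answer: -1104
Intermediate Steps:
J(S) = 9 + 3*S
-29*J(L) + 27 = -29*(9 + 3*10) + 27 = -29*(9 + 30) + 27 = -29*39 + 27 = -1131 + 27 = -1104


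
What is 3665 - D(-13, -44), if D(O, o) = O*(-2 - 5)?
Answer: 3574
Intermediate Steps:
D(O, o) = -7*O (D(O, o) = O*(-7) = -7*O)
3665 - D(-13, -44) = 3665 - (-7)*(-13) = 3665 - 1*91 = 3665 - 91 = 3574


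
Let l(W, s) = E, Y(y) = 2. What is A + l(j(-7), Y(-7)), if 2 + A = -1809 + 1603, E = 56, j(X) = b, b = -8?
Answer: -152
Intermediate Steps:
j(X) = -8
l(W, s) = 56
A = -208 (A = -2 + (-1809 + 1603) = -2 - 206 = -208)
A + l(j(-7), Y(-7)) = -208 + 56 = -152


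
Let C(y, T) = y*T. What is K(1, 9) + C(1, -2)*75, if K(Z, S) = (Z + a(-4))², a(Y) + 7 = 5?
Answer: -149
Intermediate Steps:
a(Y) = -2 (a(Y) = -7 + 5 = -2)
C(y, T) = T*y
K(Z, S) = (-2 + Z)² (K(Z, S) = (Z - 2)² = (-2 + Z)²)
K(1, 9) + C(1, -2)*75 = (-2 + 1)² - 2*1*75 = (-1)² - 2*75 = 1 - 150 = -149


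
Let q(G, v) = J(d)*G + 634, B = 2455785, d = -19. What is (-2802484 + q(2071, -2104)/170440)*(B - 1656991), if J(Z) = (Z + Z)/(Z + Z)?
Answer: -38154824382747247/17044 ≈ -2.2386e+12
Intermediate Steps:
J(Z) = 1 (J(Z) = (2*Z)/((2*Z)) = (2*Z)*(1/(2*Z)) = 1)
q(G, v) = 634 + G (q(G, v) = 1*G + 634 = G + 634 = 634 + G)
(-2802484 + q(2071, -2104)/170440)*(B - 1656991) = (-2802484 + (634 + 2071)/170440)*(2455785 - 1656991) = (-2802484 + 2705*(1/170440))*798794 = (-2802484 + 541/34088)*798794 = -95531074051/34088*798794 = -38154824382747247/17044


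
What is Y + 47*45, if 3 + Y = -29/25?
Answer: 52771/25 ≈ 2110.8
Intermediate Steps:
Y = -104/25 (Y = -3 - 29/25 = -104/25 ≈ -4.1600)
Y + 47*45 = -104/25 + 47*45 = -104/25 + 2115 = 52771/25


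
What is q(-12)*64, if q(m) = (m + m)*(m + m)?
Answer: 36864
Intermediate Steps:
q(m) = 4*m² (q(m) = (2*m)*(2*m) = 4*m²)
q(-12)*64 = (4*(-12)²)*64 = (4*144)*64 = 576*64 = 36864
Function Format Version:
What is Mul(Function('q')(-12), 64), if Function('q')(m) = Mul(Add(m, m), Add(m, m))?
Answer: 36864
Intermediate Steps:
Function('q')(m) = Mul(4, Pow(m, 2)) (Function('q')(m) = Mul(Mul(2, m), Mul(2, m)) = Mul(4, Pow(m, 2)))
Mul(Function('q')(-12), 64) = Mul(Mul(4, Pow(-12, 2)), 64) = Mul(Mul(4, 144), 64) = Mul(576, 64) = 36864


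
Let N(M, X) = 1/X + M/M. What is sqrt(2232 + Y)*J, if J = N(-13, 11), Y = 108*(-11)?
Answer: 72*sqrt(29)/11 ≈ 35.248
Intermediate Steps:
Y = -1188
N(M, X) = 1 + 1/X (N(M, X) = 1/X + 1 = 1 + 1/X)
J = 12/11 (J = (1 + 11)/11 = (1/11)*12 = 12/11 ≈ 1.0909)
sqrt(2232 + Y)*J = sqrt(2232 - 1188)*(12/11) = sqrt(1044)*(12/11) = (6*sqrt(29))*(12/11) = 72*sqrt(29)/11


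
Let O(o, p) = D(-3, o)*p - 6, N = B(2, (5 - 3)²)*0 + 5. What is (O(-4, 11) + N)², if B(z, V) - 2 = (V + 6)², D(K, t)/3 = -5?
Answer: 27556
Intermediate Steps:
D(K, t) = -15 (D(K, t) = 3*(-5) = -15)
B(z, V) = 2 + (6 + V)² (B(z, V) = 2 + (V + 6)² = 2 + (6 + V)²)
N = 5 (N = (2 + (6 + (5 - 3)²)²)*0 + 5 = (2 + (6 + 2²)²)*0 + 5 = (2 + (6 + 4)²)*0 + 5 = (2 + 10²)*0 + 5 = (2 + 100)*0 + 5 = 102*0 + 5 = 0 + 5 = 5)
O(o, p) = -6 - 15*p (O(o, p) = -15*p - 6 = -6 - 15*p)
(O(-4, 11) + N)² = ((-6 - 15*11) + 5)² = ((-6 - 165) + 5)² = (-171 + 5)² = (-166)² = 27556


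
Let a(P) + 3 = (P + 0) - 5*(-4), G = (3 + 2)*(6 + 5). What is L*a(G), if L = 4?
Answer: 288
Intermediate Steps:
G = 55 (G = 5*11 = 55)
a(P) = 17 + P (a(P) = -3 + ((P + 0) - 5*(-4)) = -3 + (P + 20) = -3 + (20 + P) = 17 + P)
L*a(G) = 4*(17 + 55) = 4*72 = 288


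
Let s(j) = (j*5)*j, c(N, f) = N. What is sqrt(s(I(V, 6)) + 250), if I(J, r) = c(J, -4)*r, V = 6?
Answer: sqrt(6730) ≈ 82.037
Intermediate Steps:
I(J, r) = J*r
s(j) = 5*j**2 (s(j) = (5*j)*j = 5*j**2)
sqrt(s(I(V, 6)) + 250) = sqrt(5*(6*6)**2 + 250) = sqrt(5*36**2 + 250) = sqrt(5*1296 + 250) = sqrt(6480 + 250) = sqrt(6730)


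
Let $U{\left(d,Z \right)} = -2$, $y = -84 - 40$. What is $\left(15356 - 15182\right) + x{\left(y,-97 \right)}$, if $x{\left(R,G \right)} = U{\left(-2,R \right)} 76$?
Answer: $22$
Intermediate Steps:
$y = -124$
$x{\left(R,G \right)} = -152$ ($x{\left(R,G \right)} = \left(-2\right) 76 = -152$)
$\left(15356 - 15182\right) + x{\left(y,-97 \right)} = \left(15356 - 15182\right) - 152 = 174 - 152 = 22$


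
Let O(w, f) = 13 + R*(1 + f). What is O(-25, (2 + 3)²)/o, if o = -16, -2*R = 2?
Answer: 13/16 ≈ 0.81250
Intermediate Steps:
R = -1 (R = -½*2 = -1)
O(w, f) = 12 - f (O(w, f) = 13 - (1 + f) = 13 + (-1 - f) = 12 - f)
O(-25, (2 + 3)²)/o = (12 - (2 + 3)²)/(-16) = (12 - 1*5²)*(-1/16) = (12 - 1*25)*(-1/16) = (12 - 25)*(-1/16) = -13*(-1/16) = 13/16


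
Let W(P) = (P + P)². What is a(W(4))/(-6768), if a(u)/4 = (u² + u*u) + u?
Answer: -688/141 ≈ -4.8794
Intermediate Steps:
W(P) = 4*P² (W(P) = (2*P)² = 4*P²)
a(u) = 4*u + 8*u² (a(u) = 4*((u² + u*u) + u) = 4*((u² + u²) + u) = 4*(2*u² + u) = 4*(u + 2*u²) = 4*u + 8*u²)
a(W(4))/(-6768) = (4*(4*4²)*(1 + 2*(4*4²)))/(-6768) = (4*(4*16)*(1 + 2*(4*16)))*(-1/6768) = (4*64*(1 + 2*64))*(-1/6768) = (4*64*(1 + 128))*(-1/6768) = (4*64*129)*(-1/6768) = 33024*(-1/6768) = -688/141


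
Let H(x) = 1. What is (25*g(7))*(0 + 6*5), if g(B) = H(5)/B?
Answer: 750/7 ≈ 107.14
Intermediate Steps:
g(B) = 1/B
(25*g(7))*(0 + 6*5) = (25/7)*(0 + 6*5) = (25*(⅐))*(0 + 30) = (25/7)*30 = 750/7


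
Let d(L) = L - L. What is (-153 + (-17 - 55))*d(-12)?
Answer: 0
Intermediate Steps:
d(L) = 0
(-153 + (-17 - 55))*d(-12) = (-153 + (-17 - 55))*0 = (-153 - 72)*0 = -225*0 = 0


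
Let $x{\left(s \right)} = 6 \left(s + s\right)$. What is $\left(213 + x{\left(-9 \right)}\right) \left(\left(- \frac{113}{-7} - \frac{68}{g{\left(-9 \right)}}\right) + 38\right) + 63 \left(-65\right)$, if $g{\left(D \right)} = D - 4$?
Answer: $\frac{27810}{13} \approx 2139.2$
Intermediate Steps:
$x{\left(s \right)} = 12 s$ ($x{\left(s \right)} = 6 \cdot 2 s = 12 s$)
$g{\left(D \right)} = -4 + D$
$\left(213 + x{\left(-9 \right)}\right) \left(\left(- \frac{113}{-7} - \frac{68}{g{\left(-9 \right)}}\right) + 38\right) + 63 \left(-65\right) = \left(213 + 12 \left(-9\right)\right) \left(\left(- \frac{113}{-7} - \frac{68}{-4 - 9}\right) + 38\right) + 63 \left(-65\right) = \left(213 - 108\right) \left(\left(\left(-113\right) \left(- \frac{1}{7}\right) - \frac{68}{-13}\right) + 38\right) - 4095 = 105 \left(\left(\frac{113}{7} - - \frac{68}{13}\right) + 38\right) - 4095 = 105 \left(\left(\frac{113}{7} + \frac{68}{13}\right) + 38\right) - 4095 = 105 \left(\frac{1945}{91} + 38\right) - 4095 = 105 \cdot \frac{5403}{91} - 4095 = \frac{81045}{13} - 4095 = \frac{27810}{13}$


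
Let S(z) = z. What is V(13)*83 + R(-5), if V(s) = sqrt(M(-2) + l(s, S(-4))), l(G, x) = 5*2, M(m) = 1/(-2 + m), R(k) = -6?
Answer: -6 + 83*sqrt(39)/2 ≈ 253.17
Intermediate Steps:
l(G, x) = 10
V(s) = sqrt(39)/2 (V(s) = sqrt(1/(-2 - 2) + 10) = sqrt(1/(-4) + 10) = sqrt(-1/4 + 10) = sqrt(39/4) = sqrt(39)/2)
V(13)*83 + R(-5) = (sqrt(39)/2)*83 - 6 = 83*sqrt(39)/2 - 6 = -6 + 83*sqrt(39)/2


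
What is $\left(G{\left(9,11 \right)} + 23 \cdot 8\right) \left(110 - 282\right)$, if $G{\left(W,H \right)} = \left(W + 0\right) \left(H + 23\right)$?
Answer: $-84280$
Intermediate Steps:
$G{\left(W,H \right)} = W \left(23 + H\right)$
$\left(G{\left(9,11 \right)} + 23 \cdot 8\right) \left(110 - 282\right) = \left(9 \left(23 + 11\right) + 23 \cdot 8\right) \left(110 - 282\right) = \left(9 \cdot 34 + 184\right) \left(-172\right) = \left(306 + 184\right) \left(-172\right) = 490 \left(-172\right) = -84280$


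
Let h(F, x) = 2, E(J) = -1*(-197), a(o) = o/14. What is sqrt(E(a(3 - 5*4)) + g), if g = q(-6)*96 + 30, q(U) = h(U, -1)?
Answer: sqrt(419) ≈ 20.469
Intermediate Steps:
a(o) = o/14 (a(o) = o*(1/14) = o/14)
E(J) = 197
q(U) = 2
g = 222 (g = 2*96 + 30 = 192 + 30 = 222)
sqrt(E(a(3 - 5*4)) + g) = sqrt(197 + 222) = sqrt(419)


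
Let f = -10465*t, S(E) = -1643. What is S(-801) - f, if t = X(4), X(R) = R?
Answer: 40217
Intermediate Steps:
t = 4
f = -41860 (f = -10465*4 = -41860)
S(-801) - f = -1643 - 1*(-41860) = -1643 + 41860 = 40217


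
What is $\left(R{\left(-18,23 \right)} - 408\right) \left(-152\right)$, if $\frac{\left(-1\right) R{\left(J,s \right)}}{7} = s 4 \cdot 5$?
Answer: $551456$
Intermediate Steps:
$R{\left(J,s \right)} = - 140 s$ ($R{\left(J,s \right)} = - 7 s 4 \cdot 5 = - 7 \cdot 4 s 5 = - 7 \cdot 20 s = - 140 s$)
$\left(R{\left(-18,23 \right)} - 408\right) \left(-152\right) = \left(\left(-140\right) 23 - 408\right) \left(-152\right) = \left(-3220 - 408\right) \left(-152\right) = \left(-3628\right) \left(-152\right) = 551456$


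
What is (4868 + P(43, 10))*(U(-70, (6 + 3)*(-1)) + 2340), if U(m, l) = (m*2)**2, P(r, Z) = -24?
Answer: 106277360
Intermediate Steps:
U(m, l) = 4*m**2 (U(m, l) = (2*m)**2 = 4*m**2)
(4868 + P(43, 10))*(U(-70, (6 + 3)*(-1)) + 2340) = (4868 - 24)*(4*(-70)**2 + 2340) = 4844*(4*4900 + 2340) = 4844*(19600 + 2340) = 4844*21940 = 106277360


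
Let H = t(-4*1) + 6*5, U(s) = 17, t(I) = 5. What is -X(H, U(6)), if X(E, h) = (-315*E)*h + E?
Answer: 187390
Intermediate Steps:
H = 35 (H = 5 + 6*5 = 5 + 30 = 35)
X(E, h) = E - 315*E*h (X(E, h) = -315*E*h + E = E - 315*E*h)
-X(H, U(6)) = -35*(1 - 315*17) = -35*(1 - 5355) = -35*(-5354) = -1*(-187390) = 187390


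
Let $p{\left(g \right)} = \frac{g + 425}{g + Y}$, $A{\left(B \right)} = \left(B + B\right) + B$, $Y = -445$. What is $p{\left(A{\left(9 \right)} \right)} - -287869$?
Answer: $\frac{60164395}{209} \approx 2.8787 \cdot 10^{5}$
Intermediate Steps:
$A{\left(B \right)} = 3 B$ ($A{\left(B \right)} = 2 B + B = 3 B$)
$p{\left(g \right)} = \frac{425 + g}{-445 + g}$ ($p{\left(g \right)} = \frac{g + 425}{g - 445} = \frac{425 + g}{-445 + g}$)
$p{\left(A{\left(9 \right)} \right)} - -287869 = \frac{425 + 3 \cdot 9}{-445 + 3 \cdot 9} - -287869 = \frac{425 + 27}{-445 + 27} + 287869 = \frac{1}{-418} \cdot 452 + 287869 = \left(- \frac{1}{418}\right) 452 + 287869 = - \frac{226}{209} + 287869 = \frac{60164395}{209}$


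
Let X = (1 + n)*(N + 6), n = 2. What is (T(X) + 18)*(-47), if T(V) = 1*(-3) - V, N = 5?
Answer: 846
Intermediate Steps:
X = 33 (X = (1 + 2)*(5 + 6) = 3*11 = 33)
T(V) = -3 - V
(T(X) + 18)*(-47) = ((-3 - 1*33) + 18)*(-47) = ((-3 - 33) + 18)*(-47) = (-36 + 18)*(-47) = -18*(-47) = 846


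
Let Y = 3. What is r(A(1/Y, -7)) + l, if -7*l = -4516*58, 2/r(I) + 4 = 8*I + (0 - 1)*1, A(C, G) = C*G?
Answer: 18596846/497 ≈ 37418.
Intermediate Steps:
r(I) = 2/(-5 + 8*I) (r(I) = 2/(-4 + (8*I + (0 - 1)*1)) = 2/(-4 + (8*I - 1*1)) = 2/(-4 + (8*I - 1)) = 2/(-4 + (-1 + 8*I)) = 2/(-5 + 8*I))
l = 261928/7 (l = -(-1)*4516*58/7 = -(-1)*261928/7 = -1/7*(-261928) = 261928/7 ≈ 37418.)
r(A(1/Y, -7)) + l = 2/(-5 + 8*(-7/3)) + 261928/7 = 2/(-5 - 56/3) + 261928/7 = 2/(-71/3) + 261928/7 = 2*(-3/71) + 261928/7 = -6/71 + 261928/7 = 18596846/497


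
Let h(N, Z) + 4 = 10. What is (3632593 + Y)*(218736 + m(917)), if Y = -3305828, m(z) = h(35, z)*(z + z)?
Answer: 75070991100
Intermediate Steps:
h(N, Z) = 6 (h(N, Z) = -4 + 10 = 6)
m(z) = 12*z (m(z) = 6*(z + z) = 6*(2*z) = 12*z)
(3632593 + Y)*(218736 + m(917)) = (3632593 - 3305828)*(218736 + 12*917) = 326765*(218736 + 11004) = 326765*229740 = 75070991100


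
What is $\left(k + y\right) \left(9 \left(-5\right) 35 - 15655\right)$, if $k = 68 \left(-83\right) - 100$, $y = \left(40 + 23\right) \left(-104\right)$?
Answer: $211860080$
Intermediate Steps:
$y = -6552$ ($y = 63 \left(-104\right) = -6552$)
$k = -5744$ ($k = -5644 - 100 = -5744$)
$\left(k + y\right) \left(9 \left(-5\right) 35 - 15655\right) = \left(-5744 - 6552\right) \left(9 \left(-5\right) 35 - 15655\right) = - 12296 \left(\left(-45\right) 35 - 15655\right) = - 12296 \left(-1575 - 15655\right) = \left(-12296\right) \left(-17230\right) = 211860080$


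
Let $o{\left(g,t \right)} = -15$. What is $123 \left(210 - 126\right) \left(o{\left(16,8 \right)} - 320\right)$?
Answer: $-3461220$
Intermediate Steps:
$123 \left(210 - 126\right) \left(o{\left(16,8 \right)} - 320\right) = 123 \left(210 - 126\right) \left(-15 - 320\right) = 123 \cdot 84 \left(-335\right) = 123 \left(-28140\right) = -3461220$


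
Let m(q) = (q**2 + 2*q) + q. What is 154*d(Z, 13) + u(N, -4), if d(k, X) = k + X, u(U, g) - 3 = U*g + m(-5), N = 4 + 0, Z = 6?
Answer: 2923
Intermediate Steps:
N = 4
m(q) = q**2 + 3*q
u(U, g) = 13 + U*g (u(U, g) = 3 + (U*g - 5*(3 - 5)) = 3 + (U*g - 5*(-2)) = 3 + (U*g + 10) = 3 + (10 + U*g) = 13 + U*g)
d(k, X) = X + k
154*d(Z, 13) + u(N, -4) = 154*(13 + 6) + (13 + 4*(-4)) = 154*19 + (13 - 16) = 2926 - 3 = 2923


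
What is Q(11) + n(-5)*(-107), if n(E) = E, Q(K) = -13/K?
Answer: 5872/11 ≈ 533.82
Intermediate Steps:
Q(11) + n(-5)*(-107) = -13/11 - 5*(-107) = -13*1/11 + 535 = -13/11 + 535 = 5872/11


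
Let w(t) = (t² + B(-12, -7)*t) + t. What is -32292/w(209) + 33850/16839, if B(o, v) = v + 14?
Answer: 991434062/763699167 ≈ 1.2982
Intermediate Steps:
B(o, v) = 14 + v
w(t) = t² + 8*t (w(t) = (t² + (14 - 7)*t) + t = (t² + 7*t) + t = t² + 8*t)
-32292/w(209) + 33850/16839 = -32292*1/(209*(8 + 209)) + 33850/16839 = -32292/(209*217) + 33850*(1/16839) = -32292/45353 + 33850/16839 = 991434062/763699167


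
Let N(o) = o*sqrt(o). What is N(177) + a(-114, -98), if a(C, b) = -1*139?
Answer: -139 + 177*sqrt(177) ≈ 2215.8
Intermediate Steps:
N(o) = o**(3/2)
a(C, b) = -139
N(177) + a(-114, -98) = 177**(3/2) - 139 = 177*sqrt(177) - 139 = -139 + 177*sqrt(177)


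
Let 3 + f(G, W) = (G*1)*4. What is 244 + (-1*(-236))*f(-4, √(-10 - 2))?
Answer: -4240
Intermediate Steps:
f(G, W) = -3 + 4*G (f(G, W) = -3 + (G*1)*4 = -3 + G*4 = -3 + 4*G)
244 + (-1*(-236))*f(-4, √(-10 - 2)) = 244 + (-1*(-236))*(-3 + 4*(-4)) = 244 + 236*(-3 - 16) = 244 + 236*(-19) = 244 - 4484 = -4240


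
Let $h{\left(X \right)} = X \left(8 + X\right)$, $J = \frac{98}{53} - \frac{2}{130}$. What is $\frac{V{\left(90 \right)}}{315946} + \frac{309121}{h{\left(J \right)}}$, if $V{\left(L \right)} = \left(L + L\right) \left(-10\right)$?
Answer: $\frac{579548363145629225}{33806381394757} \approx 17143.0$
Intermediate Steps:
$V{\left(L \right)} = - 20 L$ ($V{\left(L \right)} = 2 L \left(-10\right) = - 20 L$)
$J = \frac{6317}{3445}$ ($J = 98 \cdot \frac{1}{53} - \frac{1}{65} = \frac{98}{53} - \frac{1}{65} = \frac{6317}{3445} \approx 1.8337$)
$\frac{V{\left(90 \right)}}{315946} + \frac{309121}{h{\left(J \right)}} = \frac{\left(-20\right) 90}{315946} + \frac{309121}{\frac{6317}{3445} \left(8 + \frac{6317}{3445}\right)} = \left(-1800\right) \frac{1}{315946} + \frac{309121}{\frac{6317}{3445} \cdot \frac{33877}{3445}} = - \frac{900}{157973} + \frac{309121}{\frac{214001009}{11868025}} = - \frac{900}{157973} + 309121 \cdot \frac{11868025}{214001009} = - \frac{900}{157973} + \frac{3668655756025}{214001009} = \frac{579548363145629225}{33806381394757}$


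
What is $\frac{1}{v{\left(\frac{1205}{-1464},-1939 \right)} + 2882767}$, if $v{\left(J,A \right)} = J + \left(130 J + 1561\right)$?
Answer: $\frac{1464}{4222498337} \approx 3.4671 \cdot 10^{-7}$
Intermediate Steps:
$v{\left(J,A \right)} = 1561 + 131 J$ ($v{\left(J,A \right)} = J + \left(1561 + 130 J\right) = 1561 + 131 J$)
$\frac{1}{v{\left(\frac{1205}{-1464},-1939 \right)} + 2882767} = \frac{1}{\left(1561 + 131 \frac{1205}{-1464}\right) + 2882767} = \frac{1}{\left(1561 + 131 \cdot 1205 \left(- \frac{1}{1464}\right)\right) + 2882767} = \frac{1}{\left(1561 + 131 \left(- \frac{1205}{1464}\right)\right) + 2882767} = \frac{1}{\left(1561 - \frac{157855}{1464}\right) + 2882767} = \frac{1}{\frac{2127449}{1464} + 2882767} = \frac{1}{\frac{4222498337}{1464}} = \frac{1464}{4222498337}$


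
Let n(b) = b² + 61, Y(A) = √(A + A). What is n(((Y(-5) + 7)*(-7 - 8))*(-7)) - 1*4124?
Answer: 425912 + 154350*I*√10 ≈ 4.2591e+5 + 4.881e+5*I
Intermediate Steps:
Y(A) = √2*√A (Y(A) = √(2*A) = √2*√A)
n(b) = 61 + b²
n(((Y(-5) + 7)*(-7 - 8))*(-7)) - 1*4124 = (61 + (((√2*√(-5) + 7)*(-7 - 8))*(-7))²) - 1*4124 = (61 + (((√2*(I*√5) + 7)*(-15))*(-7))²) - 4124 = (61 + (((I*√10 + 7)*(-15))*(-7))²) - 4124 = (61 + (((7 + I*√10)*(-15))*(-7))²) - 4124 = (61 + ((-105 - 15*I*√10)*(-7))²) - 4124 = (61 + (735 + 105*I*√10)²) - 4124 = -4063 + (735 + 105*I*√10)²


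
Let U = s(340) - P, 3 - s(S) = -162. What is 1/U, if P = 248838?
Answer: -1/248673 ≈ -4.0213e-6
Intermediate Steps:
s(S) = 165 (s(S) = 3 - 1*(-162) = 3 + 162 = 165)
U = -248673 (U = 165 - 1*248838 = 165 - 248838 = -248673)
1/U = 1/(-248673) = -1/248673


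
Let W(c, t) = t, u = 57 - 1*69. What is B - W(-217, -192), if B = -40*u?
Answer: 672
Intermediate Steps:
u = -12 (u = 57 - 69 = -12)
B = 480 (B = -40*(-12) = 480)
B - W(-217, -192) = 480 - 1*(-192) = 480 + 192 = 672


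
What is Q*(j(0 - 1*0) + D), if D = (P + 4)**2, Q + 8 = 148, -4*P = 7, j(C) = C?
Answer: 2835/4 ≈ 708.75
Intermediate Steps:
P = -7/4 (P = -1/4*7 = -7/4 ≈ -1.7500)
Q = 140 (Q = -8 + 148 = 140)
D = 81/16 (D = (-7/4 + 4)**2 = (9/4)**2 = 81/16 ≈ 5.0625)
Q*(j(0 - 1*0) + D) = 140*((0 - 1*0) + 81/16) = 140*((0 + 0) + 81/16) = 140*(0 + 81/16) = 140*(81/16) = 2835/4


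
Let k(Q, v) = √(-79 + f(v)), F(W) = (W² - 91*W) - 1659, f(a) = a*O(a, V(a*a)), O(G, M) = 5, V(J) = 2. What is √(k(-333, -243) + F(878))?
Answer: √(689327 + I*√1294) ≈ 830.26 + 0.022*I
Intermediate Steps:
f(a) = 5*a (f(a) = a*5 = 5*a)
F(W) = -1659 + W² - 91*W
k(Q, v) = √(-79 + 5*v)
√(k(-333, -243) + F(878)) = √(√(-79 + 5*(-243)) + (-1659 + 878² - 91*878)) = √(√(-79 - 1215) + (-1659 + 770884 - 79898)) = √(√(-1294) + 689327) = √(I*√1294 + 689327) = √(689327 + I*√1294)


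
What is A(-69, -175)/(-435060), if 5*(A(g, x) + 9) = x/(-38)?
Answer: 307/16532280 ≈ 1.8570e-5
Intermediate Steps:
A(g, x) = -9 - x/190 (A(g, x) = -9 + (x/(-38))/5 = -9 + (x*(-1/38))/5 = -9 + (-x/38)/5 = -9 - x/190)
A(-69, -175)/(-435060) = (-9 - 1/190*(-175))/(-435060) = (-9 + 35/38)*(-1/435060) = -307/38*(-1/435060) = 307/16532280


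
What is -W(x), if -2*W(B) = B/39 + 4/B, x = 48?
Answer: 205/312 ≈ 0.65705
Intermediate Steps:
W(B) = -2/B - B/78 (W(B) = -(B/39 + 4/B)/2 = -(4/B + B/39)/2 = -2/B - B/78)
-W(x) = -(-2/48 - 1/78*48) = -(-2*1/48 - 8/13) = -(-1/24 - 8/13) = -1*(-205/312) = 205/312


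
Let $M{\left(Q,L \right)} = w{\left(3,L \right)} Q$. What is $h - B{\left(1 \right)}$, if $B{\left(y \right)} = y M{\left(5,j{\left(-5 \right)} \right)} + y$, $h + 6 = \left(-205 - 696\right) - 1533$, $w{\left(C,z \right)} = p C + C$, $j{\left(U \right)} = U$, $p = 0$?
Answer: $-2456$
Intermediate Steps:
$w{\left(C,z \right)} = C$ ($w{\left(C,z \right)} = 0 C + C = 0 + C = C$)
$M{\left(Q,L \right)} = 3 Q$
$h = -2440$ ($h = -6 - 2434 = -2440$)
$B{\left(y \right)} = 16 y$ ($B{\left(y \right)} = y 3 \cdot 5 + y = y 15 + y = 15 y + y = 16 y$)
$h - B{\left(1 \right)} = -2440 - 16 \cdot 1 = -2440 - 16 = -2456$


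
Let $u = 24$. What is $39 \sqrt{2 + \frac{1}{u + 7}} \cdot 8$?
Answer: $\frac{936 \sqrt{217}}{31} \approx 444.78$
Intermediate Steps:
$39 \sqrt{2 + \frac{1}{u + 7}} \cdot 8 = 39 \sqrt{2 + \frac{1}{24 + 7}} \cdot 8 = 39 \sqrt{2 + \frac{1}{31}} \cdot 8 = 39 \sqrt{\frac{63}{31}} \cdot 8 = 39 \frac{3 \sqrt{217}}{31} \cdot 8 = \frac{117 \sqrt{217}}{31} \cdot 8 = \frac{936 \sqrt{217}}{31}$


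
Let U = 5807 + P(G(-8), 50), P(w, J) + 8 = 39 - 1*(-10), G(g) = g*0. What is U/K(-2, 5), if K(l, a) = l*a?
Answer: -2924/5 ≈ -584.80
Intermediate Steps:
G(g) = 0
P(w, J) = 41 (P(w, J) = -8 + (39 - 1*(-10)) = -8 + (39 + 10) = -8 + 49 = 41)
U = 5848 (U = 5807 + 41 = 5848)
K(l, a) = a*l
U/K(-2, 5) = 5848/((5*(-2))) = 5848/(-10) = 5848*(-⅒) = -2924/5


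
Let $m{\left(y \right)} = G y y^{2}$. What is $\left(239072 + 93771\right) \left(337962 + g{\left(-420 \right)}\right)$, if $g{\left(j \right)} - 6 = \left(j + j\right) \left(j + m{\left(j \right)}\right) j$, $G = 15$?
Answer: $-130499034404582084976$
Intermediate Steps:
$m{\left(y \right)} = 15 y^{3}$ ($m{\left(y \right)} = 15 y y^{2} = 15 y^{3}$)
$g{\left(j \right)} = 6 + 2 j^{2} \left(j + 15 j^{3}\right)$ ($g{\left(j \right)} = 6 + \left(j + j\right) \left(j + 15 j^{3}\right) j = 6 + 2 j \left(j + 15 j^{3}\right) j = 6 + 2 j^{2} \left(j + 15 j^{3}\right)$)
$\left(239072 + 93771\right) \left(337962 + g{\left(-420 \right)}\right) = \left(239072 + 93771\right) \left(337962 + \left(6 + 2 \left(-420\right)^{3} + 30 \left(-420\right)^{5}\right)\right) = 332843 \left(337962 + \left(6 + 2 \left(-74088000\right) + 30 \left(-13069123200000\right)\right)\right) = 332843 \left(337962 - 392073844175994\right) = 332843 \left(-392073843838032\right) = -130499034404582084976$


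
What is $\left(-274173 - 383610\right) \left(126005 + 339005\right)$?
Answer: $-305875672830$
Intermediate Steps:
$\left(-274173 - 383610\right) \left(126005 + 339005\right) = \left(-657783\right) 465010 = -305875672830$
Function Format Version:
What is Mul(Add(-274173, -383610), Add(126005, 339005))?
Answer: -305875672830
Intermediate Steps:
Mul(Add(-274173, -383610), Add(126005, 339005)) = Mul(-657783, 465010) = -305875672830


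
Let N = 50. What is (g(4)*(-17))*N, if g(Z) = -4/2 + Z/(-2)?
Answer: 3400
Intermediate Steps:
g(Z) = -2 - Z/2 (g(Z) = -4*1/2 + Z*(-1/2) = -2 - Z/2)
(g(4)*(-17))*N = ((-2 - 1/2*4)*(-17))*50 = ((-2 - 2)*(-17))*50 = -4*(-17)*50 = 68*50 = 3400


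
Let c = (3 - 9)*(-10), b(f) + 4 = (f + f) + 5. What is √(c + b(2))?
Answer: √65 ≈ 8.0623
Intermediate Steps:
b(f) = 1 + 2*f (b(f) = -4 + ((f + f) + 5) = -4 + (2*f + 5) = -4 + (5 + 2*f) = 1 + 2*f)
c = 60 (c = -6*(-10) = 60)
√(c + b(2)) = √(60 + (1 + 2*2)) = √(60 + (1 + 4)) = √(60 + 5) = √65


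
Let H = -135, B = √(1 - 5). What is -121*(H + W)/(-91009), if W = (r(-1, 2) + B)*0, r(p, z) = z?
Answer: -16335/91009 ≈ -0.17949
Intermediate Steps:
B = 2*I (B = √(-4) = 2*I ≈ 2.0*I)
W = 0 (W = (2 + 2*I)*0 = 0)
-121*(H + W)/(-91009) = -121*(-135 + 0)/(-91009) = -121*(-135)*(-1/91009) = 16335*(-1/91009) = -16335/91009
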